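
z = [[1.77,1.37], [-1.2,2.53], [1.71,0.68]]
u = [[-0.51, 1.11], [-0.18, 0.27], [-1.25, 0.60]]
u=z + [[-2.28,-0.26],  [1.02,-2.26],  [-2.96,-0.08]]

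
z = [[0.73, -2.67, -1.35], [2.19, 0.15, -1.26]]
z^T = [[0.73,2.19], [-2.67,0.15], [-1.35,-1.26]]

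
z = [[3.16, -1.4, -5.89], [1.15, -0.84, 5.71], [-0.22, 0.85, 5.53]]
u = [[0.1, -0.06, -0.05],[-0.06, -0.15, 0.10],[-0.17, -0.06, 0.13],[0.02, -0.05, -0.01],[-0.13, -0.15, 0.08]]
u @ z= [[0.26, -0.13, -1.21], [-0.38, 0.30, 0.05], [-0.63, 0.4, 1.38], [0.01, 0.01, -0.46], [-0.60, 0.38, 0.35]]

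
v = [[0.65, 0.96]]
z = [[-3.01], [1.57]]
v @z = [[-0.45]]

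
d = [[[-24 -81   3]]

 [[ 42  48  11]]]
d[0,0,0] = -24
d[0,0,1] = -81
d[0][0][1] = -81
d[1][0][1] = 48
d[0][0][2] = 3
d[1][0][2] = 11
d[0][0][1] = -81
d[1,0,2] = 11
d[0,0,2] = 3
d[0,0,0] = -24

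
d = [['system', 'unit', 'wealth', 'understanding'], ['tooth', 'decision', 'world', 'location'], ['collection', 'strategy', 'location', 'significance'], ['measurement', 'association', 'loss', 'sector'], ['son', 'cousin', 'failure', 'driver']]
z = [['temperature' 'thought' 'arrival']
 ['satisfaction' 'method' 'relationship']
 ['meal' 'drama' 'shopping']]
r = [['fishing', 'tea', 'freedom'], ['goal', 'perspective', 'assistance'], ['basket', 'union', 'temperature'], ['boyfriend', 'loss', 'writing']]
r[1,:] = ['goal', 'perspective', 'assistance']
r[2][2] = 'temperature'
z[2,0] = 'meal'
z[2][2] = 'shopping'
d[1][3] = 'location'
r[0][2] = 'freedom'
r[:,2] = ['freedom', 'assistance', 'temperature', 'writing']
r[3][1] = 'loss'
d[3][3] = 'sector'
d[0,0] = 'system'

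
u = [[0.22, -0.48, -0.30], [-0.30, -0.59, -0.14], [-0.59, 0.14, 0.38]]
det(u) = -0.022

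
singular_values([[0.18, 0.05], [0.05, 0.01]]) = [0.19, 0.0]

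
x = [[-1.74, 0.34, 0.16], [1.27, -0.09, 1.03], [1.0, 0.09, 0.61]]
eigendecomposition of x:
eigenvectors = [[-0.86, 0.14, -0.17], [0.41, 0.78, -0.93], [0.32, 0.61, 0.32]]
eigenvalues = [-1.96, 0.94, -0.2]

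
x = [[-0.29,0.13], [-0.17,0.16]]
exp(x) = [[0.74, 0.12],  [-0.16, 1.16]]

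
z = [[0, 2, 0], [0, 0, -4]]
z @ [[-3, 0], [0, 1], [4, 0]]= [[0, 2], [-16, 0]]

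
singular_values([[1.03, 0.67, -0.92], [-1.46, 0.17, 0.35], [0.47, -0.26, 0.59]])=[2.01, 1.07, 0.28]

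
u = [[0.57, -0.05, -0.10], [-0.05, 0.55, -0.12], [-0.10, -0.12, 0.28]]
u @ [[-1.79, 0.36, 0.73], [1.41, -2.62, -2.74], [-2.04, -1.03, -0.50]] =[[-0.89, 0.44, 0.60], [1.11, -1.34, -1.48], [-0.56, -0.01, 0.12]]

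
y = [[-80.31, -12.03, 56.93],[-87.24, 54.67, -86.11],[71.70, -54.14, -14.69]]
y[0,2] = 56.93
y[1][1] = 54.67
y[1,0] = -87.24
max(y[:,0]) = 71.7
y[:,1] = [-12.03, 54.67, -54.14]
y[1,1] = 54.67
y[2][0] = 71.7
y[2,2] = -14.69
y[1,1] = 54.67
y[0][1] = -12.03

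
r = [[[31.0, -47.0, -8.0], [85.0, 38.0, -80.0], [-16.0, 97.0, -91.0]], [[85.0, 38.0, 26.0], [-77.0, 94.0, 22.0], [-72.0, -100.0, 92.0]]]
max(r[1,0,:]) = 85.0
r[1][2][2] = 92.0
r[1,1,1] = 94.0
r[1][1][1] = 94.0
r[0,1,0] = 85.0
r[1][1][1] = 94.0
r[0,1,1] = 38.0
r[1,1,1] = 94.0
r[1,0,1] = 38.0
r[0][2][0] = -16.0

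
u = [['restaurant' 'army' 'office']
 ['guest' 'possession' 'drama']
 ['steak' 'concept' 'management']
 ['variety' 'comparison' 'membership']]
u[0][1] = 'army'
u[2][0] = 'steak'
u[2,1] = 'concept'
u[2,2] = 'management'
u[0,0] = 'restaurant'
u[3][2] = 'membership'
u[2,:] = ['steak', 'concept', 'management']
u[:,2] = ['office', 'drama', 'management', 'membership']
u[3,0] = 'variety'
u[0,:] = ['restaurant', 'army', 'office']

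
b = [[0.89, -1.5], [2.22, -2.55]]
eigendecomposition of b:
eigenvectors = [[(0.6+0.21j),  0.60-0.21j], [0.77+0.00j,  (0.77-0j)]]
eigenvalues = [(-0.83+0.61j), (-0.83-0.61j)]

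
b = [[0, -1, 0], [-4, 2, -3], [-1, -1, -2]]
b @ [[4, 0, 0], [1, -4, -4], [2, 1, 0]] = [[-1, 4, 4], [-20, -11, -8], [-9, 2, 4]]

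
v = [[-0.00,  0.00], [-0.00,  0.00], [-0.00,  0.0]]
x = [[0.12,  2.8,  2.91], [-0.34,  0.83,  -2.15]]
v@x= [[0.00,0.00,0.00], [0.00,0.0,0.0], [0.0,0.00,0.00]]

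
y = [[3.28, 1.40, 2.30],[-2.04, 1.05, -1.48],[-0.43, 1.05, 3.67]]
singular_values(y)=[5.36, 3.0, 1.57]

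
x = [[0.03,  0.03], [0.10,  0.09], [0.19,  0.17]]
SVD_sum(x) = [[0.03, 0.03], [0.10, 0.09], [0.19, 0.17]] + [[-0.00,0.00], [-0.0,0.0], [0.0,-0.00]]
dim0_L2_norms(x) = [0.22, 0.19]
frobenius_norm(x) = 0.29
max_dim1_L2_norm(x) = 0.25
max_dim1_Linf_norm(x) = 0.19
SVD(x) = [[-0.15,0.98],[-0.46,0.06],[-0.88,-0.2]] @ diag([0.2913667474424537, 0.002327763906711644]) @ [[-0.74, -0.67],[-0.67, 0.74]]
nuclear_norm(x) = 0.29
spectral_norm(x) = 0.29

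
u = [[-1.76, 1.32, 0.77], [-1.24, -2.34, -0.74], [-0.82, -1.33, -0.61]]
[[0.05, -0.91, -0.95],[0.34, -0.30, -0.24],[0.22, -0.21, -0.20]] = u@[[-0.11,  0.43,  0.45],[-0.07,  -0.08,  -0.16],[-0.06,  -0.06,  0.07]]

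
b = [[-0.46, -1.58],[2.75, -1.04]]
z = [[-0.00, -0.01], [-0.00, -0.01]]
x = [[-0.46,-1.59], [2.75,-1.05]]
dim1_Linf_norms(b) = [1.58, 2.75]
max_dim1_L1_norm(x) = 3.8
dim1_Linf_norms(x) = [1.59, 2.75]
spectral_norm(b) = 2.94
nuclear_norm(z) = 0.01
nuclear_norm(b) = 4.58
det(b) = 4.82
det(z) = 0.00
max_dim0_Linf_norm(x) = 2.75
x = z + b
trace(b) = -1.50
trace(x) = -1.51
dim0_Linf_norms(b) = [2.75, 1.58]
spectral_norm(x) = 2.95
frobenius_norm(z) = 0.01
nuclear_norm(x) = 4.60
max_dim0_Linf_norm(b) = 2.75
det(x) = 4.86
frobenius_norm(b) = 3.37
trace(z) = -0.01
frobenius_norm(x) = 3.38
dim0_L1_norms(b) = [3.21, 2.62]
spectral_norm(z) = 0.01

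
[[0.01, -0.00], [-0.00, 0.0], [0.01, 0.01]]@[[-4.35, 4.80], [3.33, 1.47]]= [[-0.04, 0.05], [0.00, 0.00], [-0.01, 0.06]]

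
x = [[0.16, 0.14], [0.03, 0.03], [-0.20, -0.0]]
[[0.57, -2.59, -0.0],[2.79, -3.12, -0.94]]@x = [[0.01, 0.0], [0.54, 0.3]]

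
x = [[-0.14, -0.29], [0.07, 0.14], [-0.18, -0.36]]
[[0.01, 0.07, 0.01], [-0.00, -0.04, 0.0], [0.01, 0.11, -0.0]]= x @ [[0.65, -3.69, 1.26], [-0.36, 1.54, -0.63]]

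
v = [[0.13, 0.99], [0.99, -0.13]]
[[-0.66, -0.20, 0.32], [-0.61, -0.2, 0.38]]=v @ [[-0.69, -0.22, 0.42], [-0.58, -0.17, 0.27]]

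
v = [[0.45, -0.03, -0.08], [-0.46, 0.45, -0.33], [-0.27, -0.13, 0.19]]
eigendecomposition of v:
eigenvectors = [[0.17,-0.25,-0.04], [0.69,-0.81,0.95], [0.71,0.53,-0.3]]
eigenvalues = [-0.0, 0.52, 0.57]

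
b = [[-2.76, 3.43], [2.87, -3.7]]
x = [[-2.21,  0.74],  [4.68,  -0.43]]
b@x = [[22.15, -3.52],[-23.66, 3.71]]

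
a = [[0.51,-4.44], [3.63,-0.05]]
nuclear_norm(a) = 8.08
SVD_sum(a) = [[1.42, -4.13], [0.4, -1.16]] + [[-0.91, -0.31], [3.23, 1.11]]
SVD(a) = [[-0.96, -0.27], [-0.27, 0.96]] @ diag([4.5339165597283815, 3.5491830932512847]) @ [[-0.32, 0.95], [0.95, 0.32]]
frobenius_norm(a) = 5.76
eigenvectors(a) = [[0.74+0.00j,(0.74-0j)], [(0.05-0.67j),0.05+0.67j]]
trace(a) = 0.46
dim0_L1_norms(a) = [4.14, 4.49]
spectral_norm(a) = 4.53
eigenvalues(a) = [(0.23+4j), (0.23-4j)]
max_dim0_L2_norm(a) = 4.44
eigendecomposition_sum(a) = [[(0.26+1.99j), -2.22+0.13j], [1.82-0.10j, -0.02+2.01j]] + [[(0.26-1.99j), (-2.22-0.13j)], [(1.82+0.1j), (-0.02-2.01j)]]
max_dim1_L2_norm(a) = 4.47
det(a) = 16.09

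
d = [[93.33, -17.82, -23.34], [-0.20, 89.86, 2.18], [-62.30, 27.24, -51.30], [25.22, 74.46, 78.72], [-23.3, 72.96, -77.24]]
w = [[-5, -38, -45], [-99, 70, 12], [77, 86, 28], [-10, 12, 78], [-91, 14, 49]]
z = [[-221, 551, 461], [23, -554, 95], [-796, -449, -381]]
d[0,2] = -23.34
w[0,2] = -45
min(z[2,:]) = -796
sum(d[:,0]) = 32.75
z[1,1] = -554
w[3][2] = 78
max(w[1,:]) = 70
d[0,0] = 93.33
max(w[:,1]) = 86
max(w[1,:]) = 70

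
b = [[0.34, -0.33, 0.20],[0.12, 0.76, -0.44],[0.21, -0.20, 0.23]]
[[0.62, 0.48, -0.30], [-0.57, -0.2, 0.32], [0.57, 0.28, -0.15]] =b@[[0.9, 1.01, -0.42], [0.14, -0.48, 0.65], [1.78, -0.11, 0.29]]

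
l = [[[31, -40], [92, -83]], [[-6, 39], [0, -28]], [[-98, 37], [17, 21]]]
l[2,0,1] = 37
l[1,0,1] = 39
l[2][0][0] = -98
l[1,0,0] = -6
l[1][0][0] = -6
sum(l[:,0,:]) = -37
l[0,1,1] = -83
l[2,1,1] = 21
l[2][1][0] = 17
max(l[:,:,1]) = 39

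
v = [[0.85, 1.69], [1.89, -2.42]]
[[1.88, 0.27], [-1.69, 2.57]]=v @ [[0.32, 0.95], [0.95, -0.32]]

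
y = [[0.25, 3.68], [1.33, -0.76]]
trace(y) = -0.51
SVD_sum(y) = [[-0.03, 3.68], [0.01, -0.77]] + [[0.28, 0.0],[1.32, 0.01]]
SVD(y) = [[-0.98, 0.2], [0.20, 0.98]] @ diag([3.7577481130505856, 1.3530443890962192]) @ [[0.01, -1.00], [1.0, 0.01]]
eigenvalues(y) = [2.01, -2.52]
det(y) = -5.08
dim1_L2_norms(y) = [3.69, 1.53]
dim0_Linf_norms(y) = [1.33, 3.68]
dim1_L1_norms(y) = [3.93, 2.09]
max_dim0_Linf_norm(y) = 3.68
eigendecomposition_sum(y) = [[1.23,1.63],[0.59,0.78]] + [[-0.98,2.05], [0.74,-1.54]]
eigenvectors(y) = [[0.9, -0.8], [0.43, 0.6]]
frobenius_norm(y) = 3.99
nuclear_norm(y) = 5.11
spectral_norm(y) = 3.76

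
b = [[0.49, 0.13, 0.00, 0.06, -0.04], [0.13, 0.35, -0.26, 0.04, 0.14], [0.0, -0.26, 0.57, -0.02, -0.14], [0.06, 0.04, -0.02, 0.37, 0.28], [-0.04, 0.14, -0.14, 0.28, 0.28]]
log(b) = [[(-0.94+0.13j), 0.61-0.18j, (0.05+0.02j), (0.62-0.36j), -0.79+0.48j], [(0.61-0.18j), -1.71+0.25j, (-0.61-0.03j), -0.61+0.50j, 1.17-0.67j], [(0.05+0.02j), -0.61-0.03j, (-0.77+0j), (0.15-0.06j), -0.39+0.08j], [0.62-0.36j, -0.61+0.50j, (0.15-0.06j), -2.49+1.00j, (2.53-1.32j)], [-0.79+0.48j, 1.17-0.67j, (-0.39+0.08j), 2.53-1.32j, (-3.8+1.76j)]]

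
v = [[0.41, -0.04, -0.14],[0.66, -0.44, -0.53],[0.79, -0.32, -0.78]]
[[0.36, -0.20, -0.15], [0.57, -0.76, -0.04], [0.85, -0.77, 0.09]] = v @[[0.73, -0.29, -0.62], [0.43, 0.9, 0.09], [-0.53, 0.33, -0.78]]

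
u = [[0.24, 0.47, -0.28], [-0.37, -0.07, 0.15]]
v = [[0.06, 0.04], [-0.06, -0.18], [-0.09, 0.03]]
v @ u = [[-0.00, 0.03, -0.01],  [0.05, -0.02, -0.01],  [-0.03, -0.04, 0.03]]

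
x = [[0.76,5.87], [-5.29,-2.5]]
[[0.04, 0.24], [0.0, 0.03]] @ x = [[-1.24, -0.37], [-0.16, -0.08]]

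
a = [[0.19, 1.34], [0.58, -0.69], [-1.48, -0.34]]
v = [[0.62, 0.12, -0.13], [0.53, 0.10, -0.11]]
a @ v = [[0.83, 0.16, -0.17], [-0.01, 0.00, 0.0], [-1.10, -0.21, 0.23]]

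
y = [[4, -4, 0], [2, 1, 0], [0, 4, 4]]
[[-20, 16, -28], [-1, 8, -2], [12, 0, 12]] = y @ [[-2, 4, -3], [3, 0, 4], [0, 0, -1]]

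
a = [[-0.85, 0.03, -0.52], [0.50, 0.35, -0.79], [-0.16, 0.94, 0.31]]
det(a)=-0.998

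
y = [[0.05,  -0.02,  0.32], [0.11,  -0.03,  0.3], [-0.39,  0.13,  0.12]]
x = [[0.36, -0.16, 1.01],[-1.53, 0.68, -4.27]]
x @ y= [[-0.39, 0.13, 0.19], [1.66, -0.54, -0.8]]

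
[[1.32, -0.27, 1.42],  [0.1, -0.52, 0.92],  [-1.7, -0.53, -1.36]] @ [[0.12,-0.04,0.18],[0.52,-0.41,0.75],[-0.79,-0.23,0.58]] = [[-1.10, -0.27, 0.86], [-0.99, -0.00, 0.16], [0.59, 0.60, -1.49]]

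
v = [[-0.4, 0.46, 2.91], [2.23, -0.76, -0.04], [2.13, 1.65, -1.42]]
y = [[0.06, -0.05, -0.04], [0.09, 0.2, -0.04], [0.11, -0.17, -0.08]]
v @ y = [[0.34,-0.38,-0.24], [0.06,-0.26,-0.06], [0.12,0.46,-0.04]]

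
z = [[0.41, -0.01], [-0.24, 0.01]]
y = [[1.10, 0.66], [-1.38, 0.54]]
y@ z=[[0.29, -0.0], [-0.7, 0.02]]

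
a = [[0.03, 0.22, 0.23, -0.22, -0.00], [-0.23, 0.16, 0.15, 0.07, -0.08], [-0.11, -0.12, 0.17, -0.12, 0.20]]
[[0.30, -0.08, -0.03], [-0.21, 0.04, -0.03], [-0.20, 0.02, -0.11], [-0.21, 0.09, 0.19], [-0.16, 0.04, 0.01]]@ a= [[0.03, 0.06, 0.05, -0.07, 0.0], [-0.01, -0.04, -0.05, 0.05, -0.01], [0.0, -0.03, -0.06, 0.06, -0.02], [-0.05, -0.05, -0.00, 0.03, 0.03], [-0.02, -0.03, -0.03, 0.04, -0.0]]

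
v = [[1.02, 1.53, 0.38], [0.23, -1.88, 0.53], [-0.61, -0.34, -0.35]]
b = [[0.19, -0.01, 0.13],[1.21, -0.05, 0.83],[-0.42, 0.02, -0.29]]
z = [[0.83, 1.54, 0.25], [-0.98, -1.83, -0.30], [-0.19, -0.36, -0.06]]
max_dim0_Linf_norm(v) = 1.88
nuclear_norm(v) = 3.81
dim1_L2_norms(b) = [0.23, 1.47, 0.51]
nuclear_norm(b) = 1.58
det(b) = -0.00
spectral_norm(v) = 2.52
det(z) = -0.00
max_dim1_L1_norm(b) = 2.09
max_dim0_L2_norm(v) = 2.45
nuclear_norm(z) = 2.78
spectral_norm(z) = 2.77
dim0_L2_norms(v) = [1.21, 2.45, 0.74]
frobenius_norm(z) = 2.77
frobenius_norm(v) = 2.83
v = b + z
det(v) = 0.02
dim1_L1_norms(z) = [2.62, 3.11, 0.61]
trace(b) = -0.15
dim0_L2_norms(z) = [1.3, 2.42, 0.4]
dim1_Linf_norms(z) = [1.54, 1.83, 0.36]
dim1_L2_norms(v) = [1.88, 1.97, 0.78]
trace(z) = -1.06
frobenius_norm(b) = 1.57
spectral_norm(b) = 1.57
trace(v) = -1.21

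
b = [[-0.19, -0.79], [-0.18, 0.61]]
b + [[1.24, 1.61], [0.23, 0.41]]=[[1.05, 0.82],  [0.05, 1.02]]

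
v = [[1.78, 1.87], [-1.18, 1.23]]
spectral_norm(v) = 2.58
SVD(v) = [[-1.0, -0.05], [-0.05, 1.00]] @ diag([2.5837717885709175, 1.7013886518326857]) @ [[-0.66,-0.75],  [-0.75,0.66]]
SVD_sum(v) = [[1.71, 1.93], [0.09, 0.10]] + [[0.07, -0.06], [-1.27, 1.13]]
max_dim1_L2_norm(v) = 2.58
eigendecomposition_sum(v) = [[0.89+0.59j,0.94-0.96j],[-0.59+0.61j,0.62+0.87j]] + [[0.89-0.59j, 0.94+0.96j],  [-0.59-0.61j, (0.61-0.87j)]]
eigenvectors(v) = [[0.78+0.00j,(0.78-0j)], [(-0.12+0.61j),-0.12-0.61j]]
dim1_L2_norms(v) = [2.58, 1.7]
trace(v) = 3.01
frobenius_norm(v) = 3.09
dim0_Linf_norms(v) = [1.78, 1.87]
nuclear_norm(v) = 4.29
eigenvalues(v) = [(1.5+1.46j), (1.5-1.46j)]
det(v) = 4.40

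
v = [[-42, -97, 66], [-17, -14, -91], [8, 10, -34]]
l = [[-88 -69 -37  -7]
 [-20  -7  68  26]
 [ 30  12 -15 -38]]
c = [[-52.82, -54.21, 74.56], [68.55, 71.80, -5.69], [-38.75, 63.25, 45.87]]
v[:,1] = [-97, -14, 10]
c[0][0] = -52.82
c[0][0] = -52.82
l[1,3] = 26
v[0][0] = -42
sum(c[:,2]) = 114.74000000000001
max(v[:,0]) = 8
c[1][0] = 68.55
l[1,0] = -20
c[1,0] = 68.55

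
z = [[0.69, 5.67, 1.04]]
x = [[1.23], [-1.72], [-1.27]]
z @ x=[[-10.22]]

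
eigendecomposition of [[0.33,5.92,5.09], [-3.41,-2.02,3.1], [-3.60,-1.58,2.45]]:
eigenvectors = [[-0.78+0.00j, (-0.78-0j), (0.67+0j)], [-0.04-0.43j, -0.04+0.43j, -0.54+0.00j], [(-0.02-0.45j), -0.02+0.45j, (0.5+0j)]]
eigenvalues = [(0.71+6.25j), (0.71-6.25j), (-0.66+0j)]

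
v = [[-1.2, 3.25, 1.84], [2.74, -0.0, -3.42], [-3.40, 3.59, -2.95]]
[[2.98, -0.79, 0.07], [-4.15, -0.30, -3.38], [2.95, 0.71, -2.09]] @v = [[-5.98,9.94,7.98],[15.65,-25.62,3.36],[5.51,2.08,9.17]]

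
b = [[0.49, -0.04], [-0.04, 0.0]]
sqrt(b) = [[(0.7+0j), (-0.06+0j)], [(-0.06+0j), 0.00+0.06j]]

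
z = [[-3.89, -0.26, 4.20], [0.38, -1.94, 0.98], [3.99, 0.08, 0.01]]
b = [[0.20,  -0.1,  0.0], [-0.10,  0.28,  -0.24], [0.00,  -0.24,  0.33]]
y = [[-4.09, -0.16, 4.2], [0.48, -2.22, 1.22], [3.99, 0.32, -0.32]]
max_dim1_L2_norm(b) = 0.41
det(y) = 35.74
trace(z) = -5.82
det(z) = 32.00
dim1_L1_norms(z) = [8.35, 3.3, 4.08]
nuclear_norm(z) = 11.11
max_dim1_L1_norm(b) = 0.62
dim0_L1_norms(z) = [8.26, 2.28, 5.19]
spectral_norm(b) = 0.56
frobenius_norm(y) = 7.56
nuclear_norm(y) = 11.47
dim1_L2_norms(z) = [5.73, 2.21, 3.99]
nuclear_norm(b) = 0.81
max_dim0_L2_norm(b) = 0.41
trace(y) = -6.63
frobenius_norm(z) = 7.32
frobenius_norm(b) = 0.60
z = y + b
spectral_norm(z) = 6.49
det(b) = 0.00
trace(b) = 0.81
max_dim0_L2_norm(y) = 5.73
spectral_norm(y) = 6.74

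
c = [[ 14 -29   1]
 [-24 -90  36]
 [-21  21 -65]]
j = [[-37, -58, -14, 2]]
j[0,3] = 2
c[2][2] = -65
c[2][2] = -65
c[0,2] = 1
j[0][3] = 2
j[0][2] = -14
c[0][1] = -29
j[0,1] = -58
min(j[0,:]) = -58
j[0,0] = -37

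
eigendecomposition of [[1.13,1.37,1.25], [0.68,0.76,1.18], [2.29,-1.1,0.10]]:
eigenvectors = [[(-0.75+0j), -0.35+0.11j, -0.35-0.11j],[(-0.5+0j), -0.38-0.32j, -0.38+0.32j],[(-0.43+0j), 0.78+0.00j, 0.78-0.00j]]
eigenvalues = [(2.78+0j), (-0.39+0.76j), (-0.39-0.76j)]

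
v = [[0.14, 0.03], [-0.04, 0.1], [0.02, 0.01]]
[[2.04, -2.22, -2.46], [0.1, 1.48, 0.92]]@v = [[0.33, -0.19], [-0.03, 0.16]]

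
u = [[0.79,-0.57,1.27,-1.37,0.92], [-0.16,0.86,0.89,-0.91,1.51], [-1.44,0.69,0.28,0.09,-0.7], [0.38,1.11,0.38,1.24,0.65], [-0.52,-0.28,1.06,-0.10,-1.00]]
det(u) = 0.20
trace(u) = 2.17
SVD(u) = [[-0.73,-0.34,-0.01,-0.28,-0.52], [-0.61,0.31,0.45,0.37,0.45], [0.29,-0.03,0.75,0.25,-0.54], [-0.01,0.77,0.11,-0.6,-0.17], [0.10,-0.44,0.47,-0.6,0.46]] @ diag([2.9361471602510703, 2.1973158921358804, 2.0227050831761915, 1.224600350859134, 0.012682692362248183]) @ [[-0.33, 0.02, -0.44, 0.53, -0.65], [0.11, 0.65, -0.15, 0.54, 0.51], [-0.67, 0.45, 0.57, -0.12, -0.12], [-0.45, 0.12, -0.67, -0.5, 0.28], [-0.47, -0.61, 0.1, 0.4, 0.48]]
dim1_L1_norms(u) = [4.92, 4.33, 3.2, 3.76, 2.96]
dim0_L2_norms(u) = [1.77, 1.69, 1.94, 2.06, 2.24]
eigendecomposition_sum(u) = [[0.44+0.82j,-0.17+0.13j,1.05-0.37j,-0.45+0.45j,0.36+0.69j], [(0.49+0.62j),(-0.13+0.13j),0.82-0.47j,-0.31+0.44j,(0.41+0.52j)], [(-0.49+0j),-0.02-0.11j,(-0.08+0.58j),(-0.1-0.32j),-0.41+0.00j], [(0.4-0.35j),0.09+0.08j,-0.34-0.54j,0.31+0.19j,(0.34-0.29j)], [-0.43+0.22j,-0.06-0.09j,(0.19+0.55j),-0.23-0.24j,-0.36+0.18j]] + [[(0.44-0.82j), -0.17-0.13j, 1.05+0.37j, -0.45-0.45j, 0.36-0.69j], [0.49-0.62j, (-0.13-0.13j), 0.82+0.47j, -0.31-0.44j, 0.41-0.52j], [(-0.49-0j), (-0.02+0.11j), (-0.08-0.58j), -0.10+0.32j, -0.41-0.00j], [(0.4+0.35j), (0.09-0.08j), -0.34+0.54j, 0.31-0.19j, 0.34+0.29j], [(-0.43-0.22j), (-0.06+0.09j), (0.19-0.55j), -0.23+0.24j, (-0.36-0.18j)]] + [[(0.63+0j), (-0.85-0j), (-0.23+0j), -0.19-0.00j, (-0.26+0j)], [-0.20-0.00j, 0.27+0.00j, (0.07-0j), 0.06+0.00j, (0.08-0j)], [(-0.67-0j), 0.92+0.00j, 0.25-0.00j, (0.21+0j), 0.28-0.00j], [-1.15-0.00j, 1.56+0.00j, 0.42-0.00j, (0.36+0j), (0.47-0j)], [-0.33-0.00j, 0.45+0.00j, 0.12-0.00j, 0.10+0.00j, 0.14-0.00j]] + [[(-0.35+0.18j), 0.32-0.14j, (-0.3+0.22j), -0.13+0.05j, 0.23-0.19j], [-0.47+0.21j, 0.42-0.17j, (-0.41+0.28j), -0.18+0.05j, 0.31-0.24j], [(0.11-0.02j), (-0.1+0.01j), (0.1-0.03j), 0.04-0.00j, (-0.08+0.03j)], [0.36-0.10j, (-0.32+0.08j), 0.32-0.15j, (0.13-0.02j), -0.25+0.14j], [(0.33-0.19j), (-0.3+0.16j), (0.28-0.23j), (0.13-0.05j), (-0.21+0.2j)]] + [[(-0.35-0.18j),0.32+0.14j,(-0.3-0.22j),-0.13-0.05j,0.23+0.19j],[(-0.47-0.21j),0.42+0.17j,(-0.41-0.28j),-0.18-0.05j,(0.31+0.24j)],[(0.11+0.02j),(-0.1-0.01j),(0.1+0.03j),(0.04+0j),(-0.08-0.03j)],[(0.36+0.1j),(-0.32-0.08j),(0.32+0.15j),(0.13+0.02j),(-0.25-0.14j)],[(0.33+0.19j),-0.30-0.16j,(0.28+0.23j),0.13+0.05j,-0.21-0.20j]]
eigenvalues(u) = [(0.18+1.92j), (0.18-1.92j), (1.63+0j), (0.09+0.16j), (0.09-0.16j)]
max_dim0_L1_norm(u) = 4.78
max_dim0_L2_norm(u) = 2.24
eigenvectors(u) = [[-0.62+0.00j, -0.62-0.00j, -0.41+0.00j, (-0.46+0.02j), (-0.46-0.02j)],[-0.52+0.10j, -0.52-0.10j, (0.13+0j), -0.61+0.00j, (-0.61-0j)],[0.15-0.29j, (0.15+0.29j), (0.44+0j), (0.12+0.04j), 0.12-0.04j],[(0.08+0.35j), 0.08-0.35j, 0.76+0.00j, 0.44+0.07j, (0.44-0.07j)],[-0.32j, 0.00+0.32j, (0.22+0j), 0.45-0.04j, 0.45+0.04j]]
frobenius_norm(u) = 4.36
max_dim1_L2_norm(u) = 2.3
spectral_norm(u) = 2.94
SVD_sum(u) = [[0.7, -0.04, 0.94, -1.14, 1.39], [0.58, -0.04, 0.78, -0.94, 1.15], [-0.28, 0.02, -0.38, 0.46, -0.56], [0.01, -0.00, 0.01, -0.02, 0.02], [-0.10, 0.01, -0.13, 0.16, -0.19]] + [[-0.08,-0.48,0.11,-0.40,-0.38], [0.08,0.44,-0.10,0.36,0.34], [-0.01,-0.04,0.01,-0.04,-0.03], [0.19,1.1,-0.26,0.92,0.86], [-0.11,-0.62,0.15,-0.52,-0.49]] + [[0.01, -0.01, -0.01, 0.00, 0.0],  [-0.61, 0.41, 0.52, -0.11, -0.11],  [-1.02, 0.67, 0.85, -0.18, -0.19],  [-0.15, 0.10, 0.13, -0.03, -0.03],  [-0.65, 0.43, 0.54, -0.11, -0.12]] + [[0.15,-0.04,0.23,0.17,-0.09], [-0.2,0.05,-0.3,-0.23,0.12], [-0.14,0.04,-0.21,-0.15,0.08], [0.33,-0.09,0.5,0.37,-0.20], [0.33,-0.09,0.5,0.37,-0.20]] + [[0.00, 0.0, -0.0, -0.0, -0.0], [-0.00, -0.0, 0.00, 0.0, 0.00], [0.00, 0.00, -0.0, -0.0, -0.00], [0.00, 0.0, -0.00, -0.0, -0.00], [-0.0, -0.00, 0.00, 0.0, 0.0]]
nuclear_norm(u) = 8.39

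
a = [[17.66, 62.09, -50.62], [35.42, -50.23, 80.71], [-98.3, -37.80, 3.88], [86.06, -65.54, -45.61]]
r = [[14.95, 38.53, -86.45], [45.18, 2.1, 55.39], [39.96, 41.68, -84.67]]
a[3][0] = 86.06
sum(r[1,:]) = 102.67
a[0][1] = 62.09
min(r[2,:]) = -84.67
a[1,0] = 35.42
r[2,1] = 41.68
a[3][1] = -65.54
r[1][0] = 45.18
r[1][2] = 55.39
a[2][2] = 3.88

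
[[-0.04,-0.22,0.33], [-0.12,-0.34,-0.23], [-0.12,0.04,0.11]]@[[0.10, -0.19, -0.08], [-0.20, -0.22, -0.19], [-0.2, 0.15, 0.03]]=[[-0.03,0.11,0.05], [0.10,0.06,0.07], [-0.04,0.03,0.01]]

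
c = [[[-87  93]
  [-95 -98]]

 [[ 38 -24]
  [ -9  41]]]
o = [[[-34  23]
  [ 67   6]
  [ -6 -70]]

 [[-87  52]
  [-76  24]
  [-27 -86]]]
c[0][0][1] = 93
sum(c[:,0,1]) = 69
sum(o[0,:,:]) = -14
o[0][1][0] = 67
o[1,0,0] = -87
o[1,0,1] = 52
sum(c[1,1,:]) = 32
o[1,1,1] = 24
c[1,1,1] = 41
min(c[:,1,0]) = -95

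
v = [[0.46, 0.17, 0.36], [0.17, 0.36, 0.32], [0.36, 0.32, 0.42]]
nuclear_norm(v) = 1.24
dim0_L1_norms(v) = [0.99, 0.85, 1.1]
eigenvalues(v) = [0.99, 0.24, 0.01]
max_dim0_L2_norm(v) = 0.64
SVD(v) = [[-0.59, 0.69, -0.42], [-0.49, -0.72, -0.49], [-0.64, -0.08, 0.76]] @ diag([0.991679535832251, 0.23627662640087002, 0.012043837766878994]) @ [[-0.59, -0.49, -0.64],[0.69, -0.72, -0.08],[-0.42, -0.49, 0.76]]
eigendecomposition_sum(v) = [[0.35, 0.28, 0.38],  [0.28, 0.23, 0.31],  [0.38, 0.31, 0.41]] + [[0.11, -0.12, -0.01], [-0.12, 0.12, 0.01], [-0.01, 0.01, 0.00]] + [[0.00, 0.0, -0.0],[0.0, 0.0, -0.00],[-0.00, -0.00, 0.01]]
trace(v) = 1.24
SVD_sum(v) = [[0.35, 0.28, 0.38], [0.28, 0.23, 0.31], [0.38, 0.31, 0.41]] + [[0.11, -0.12, -0.01],[-0.12, 0.12, 0.01],[-0.01, 0.01, 0.0]] + [[0.00, 0.00, -0.00], [0.0, 0.00, -0.00], [-0.00, -0.0, 0.01]]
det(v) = 0.00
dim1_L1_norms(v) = [0.99, 0.85, 1.1]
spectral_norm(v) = 0.99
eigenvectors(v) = [[-0.59, -0.69, -0.42], [-0.49, 0.72, -0.49], [-0.64, 0.08, 0.76]]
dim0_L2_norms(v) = [0.61, 0.51, 0.64]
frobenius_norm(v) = 1.02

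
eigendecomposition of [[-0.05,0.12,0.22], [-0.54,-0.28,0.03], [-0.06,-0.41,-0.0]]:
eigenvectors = [[(-0.01+0.44j),(-0.01-0.44j),0.45+0.00j], [(-0.67+0j),-0.67-0.00j,-0.45+0.00j], [-0.39-0.45j,-0.39+0.45j,0.77+0.00j]]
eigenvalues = [(-0.27+0.38j), (-0.27-0.38j), (0.21+0j)]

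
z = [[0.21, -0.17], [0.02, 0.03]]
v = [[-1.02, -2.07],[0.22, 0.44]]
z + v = [[-0.81, -2.24], [0.24, 0.47]]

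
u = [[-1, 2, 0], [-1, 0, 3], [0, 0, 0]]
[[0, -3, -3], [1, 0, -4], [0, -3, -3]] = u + [[1, -5, -3], [2, 0, -7], [0, -3, -3]]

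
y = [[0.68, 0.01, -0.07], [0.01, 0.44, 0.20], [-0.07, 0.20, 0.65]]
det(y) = 0.165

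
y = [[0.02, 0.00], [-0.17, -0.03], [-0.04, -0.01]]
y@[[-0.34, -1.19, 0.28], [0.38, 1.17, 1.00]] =[[-0.01, -0.02, 0.01],[0.05, 0.17, -0.08],[0.01, 0.04, -0.02]]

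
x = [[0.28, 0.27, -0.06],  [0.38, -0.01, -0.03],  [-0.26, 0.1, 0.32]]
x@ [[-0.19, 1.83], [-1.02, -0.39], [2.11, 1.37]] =[[-0.46, 0.32], [-0.13, 0.66], [0.62, -0.08]]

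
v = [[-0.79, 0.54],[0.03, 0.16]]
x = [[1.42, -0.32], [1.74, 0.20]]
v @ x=[[-0.18,0.36],[0.32,0.02]]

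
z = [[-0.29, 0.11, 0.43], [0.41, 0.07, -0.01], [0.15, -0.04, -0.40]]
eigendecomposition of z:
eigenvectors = [[0.74, -0.23, 0.42], [-0.43, -0.97, -0.83], [-0.51, 0.01, 0.36]]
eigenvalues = [-0.65, 0.17, -0.13]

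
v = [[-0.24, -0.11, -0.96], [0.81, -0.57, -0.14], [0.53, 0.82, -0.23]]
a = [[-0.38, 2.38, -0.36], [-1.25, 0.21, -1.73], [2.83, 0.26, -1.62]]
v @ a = [[-2.49, -0.84, 1.83], [0.01, 1.77, 0.92], [-1.88, 1.37, -1.24]]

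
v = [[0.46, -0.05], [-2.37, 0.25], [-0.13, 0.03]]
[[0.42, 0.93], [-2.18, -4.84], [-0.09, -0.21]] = v@[[1.08, 2.4], [1.53, 3.39]]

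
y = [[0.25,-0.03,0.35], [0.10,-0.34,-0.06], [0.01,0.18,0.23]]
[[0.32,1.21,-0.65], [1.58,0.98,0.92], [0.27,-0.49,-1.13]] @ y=[[0.19, -0.54, -0.11],  [0.50, -0.22, 0.71],  [0.01, -0.04, -0.14]]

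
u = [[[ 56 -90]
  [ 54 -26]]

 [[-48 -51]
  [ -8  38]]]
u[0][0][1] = -90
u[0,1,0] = 54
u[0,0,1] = -90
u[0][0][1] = -90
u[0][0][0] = 56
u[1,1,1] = 38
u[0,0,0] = 56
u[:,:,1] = [[-90, -26], [-51, 38]]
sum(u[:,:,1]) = -129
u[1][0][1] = -51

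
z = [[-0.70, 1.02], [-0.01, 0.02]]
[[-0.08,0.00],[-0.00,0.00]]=z @ [[0.26, 0.1], [0.1, 0.07]]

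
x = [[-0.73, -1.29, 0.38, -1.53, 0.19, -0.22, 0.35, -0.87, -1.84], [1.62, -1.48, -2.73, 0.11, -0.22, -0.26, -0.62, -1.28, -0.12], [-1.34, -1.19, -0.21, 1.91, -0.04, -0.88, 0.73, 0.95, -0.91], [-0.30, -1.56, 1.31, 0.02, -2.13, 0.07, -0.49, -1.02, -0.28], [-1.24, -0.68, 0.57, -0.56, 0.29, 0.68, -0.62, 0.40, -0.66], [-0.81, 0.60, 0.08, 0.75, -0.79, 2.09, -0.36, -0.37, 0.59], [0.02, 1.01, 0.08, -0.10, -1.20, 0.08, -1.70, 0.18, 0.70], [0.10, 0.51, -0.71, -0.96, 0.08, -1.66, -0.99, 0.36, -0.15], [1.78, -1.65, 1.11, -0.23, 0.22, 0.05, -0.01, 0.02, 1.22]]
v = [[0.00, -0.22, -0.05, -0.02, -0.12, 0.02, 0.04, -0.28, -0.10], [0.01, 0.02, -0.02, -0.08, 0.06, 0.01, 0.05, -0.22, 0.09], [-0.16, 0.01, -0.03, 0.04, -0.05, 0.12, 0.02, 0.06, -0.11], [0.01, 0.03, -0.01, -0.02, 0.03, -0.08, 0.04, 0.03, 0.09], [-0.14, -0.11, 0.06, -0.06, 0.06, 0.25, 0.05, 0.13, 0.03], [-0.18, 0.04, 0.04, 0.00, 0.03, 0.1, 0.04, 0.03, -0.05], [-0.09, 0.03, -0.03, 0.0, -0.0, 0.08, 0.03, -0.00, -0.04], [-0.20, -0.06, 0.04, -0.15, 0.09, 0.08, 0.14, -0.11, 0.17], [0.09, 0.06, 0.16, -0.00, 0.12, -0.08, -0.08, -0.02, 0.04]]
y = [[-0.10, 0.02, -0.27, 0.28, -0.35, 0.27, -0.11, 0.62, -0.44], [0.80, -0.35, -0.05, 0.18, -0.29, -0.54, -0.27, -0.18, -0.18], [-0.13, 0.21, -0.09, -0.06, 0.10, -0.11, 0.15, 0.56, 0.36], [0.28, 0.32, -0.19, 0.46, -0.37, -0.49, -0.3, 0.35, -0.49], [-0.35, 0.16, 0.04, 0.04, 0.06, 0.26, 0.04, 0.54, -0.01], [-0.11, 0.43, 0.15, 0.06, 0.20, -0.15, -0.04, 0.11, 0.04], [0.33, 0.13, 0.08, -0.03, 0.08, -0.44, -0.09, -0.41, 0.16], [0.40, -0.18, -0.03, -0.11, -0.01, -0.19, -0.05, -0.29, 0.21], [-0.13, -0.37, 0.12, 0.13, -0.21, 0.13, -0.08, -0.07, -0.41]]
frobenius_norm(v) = 0.84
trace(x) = -0.14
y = x @ v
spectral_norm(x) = 4.21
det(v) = -0.00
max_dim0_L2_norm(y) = 1.19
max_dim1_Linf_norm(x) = 2.73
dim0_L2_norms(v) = [0.37, 0.27, 0.19, 0.19, 0.22, 0.34, 0.19, 0.4, 0.27]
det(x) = 0.49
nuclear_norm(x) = 22.35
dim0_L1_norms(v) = [0.88, 0.58, 0.44, 0.37, 0.56, 0.82, 0.49, 0.88, 0.72]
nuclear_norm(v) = 1.89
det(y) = 0.00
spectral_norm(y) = 1.63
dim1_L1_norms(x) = [7.4, 8.44, 8.16, 7.18, 5.7, 6.44, 5.07, 5.52, 6.29]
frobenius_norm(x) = 8.67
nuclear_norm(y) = 5.20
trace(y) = -0.96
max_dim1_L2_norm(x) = 3.8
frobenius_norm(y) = 2.50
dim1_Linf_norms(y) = [0.62, 0.8, 0.56, 0.49, 0.54, 0.43, 0.44, 0.4, 0.41]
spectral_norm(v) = 0.52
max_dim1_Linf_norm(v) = 0.28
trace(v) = 0.09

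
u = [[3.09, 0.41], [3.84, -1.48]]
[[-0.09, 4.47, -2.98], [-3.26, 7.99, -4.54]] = u @ [[-0.24, 1.61, -1.02],[1.58, -1.22, 0.42]]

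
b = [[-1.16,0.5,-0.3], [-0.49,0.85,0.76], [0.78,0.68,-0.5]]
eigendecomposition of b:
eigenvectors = [[(0.14-0.57j), (0.14+0.57j), (0.14+0j)], [(0.35-0.03j), (0.35+0.03j), (0.89+0j)], [-0.73+0.00j, (-0.73-0j), (0.43+0j)]]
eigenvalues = [(-0.98+0.64j), (-0.98-0.64j), (1.14+0j)]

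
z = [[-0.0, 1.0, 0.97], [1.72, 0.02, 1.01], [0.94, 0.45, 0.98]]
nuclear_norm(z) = 3.78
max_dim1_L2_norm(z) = 1.99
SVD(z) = [[0.35, -0.87, -0.36], [0.75, 0.49, -0.45], [0.56, -0.12, 0.82]] @ diag([2.529382262853664, 1.2524072965285602, 0.001154107143452488]) @ [[0.72,0.24,0.65], [0.58,-0.73,-0.37], [-0.38,-0.64,0.66]]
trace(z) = 1.00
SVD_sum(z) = [[0.63,0.21,0.57], [1.37,0.46,1.24], [1.02,0.35,0.93]] + [[-0.63, 0.79, 0.4],[0.35, -0.44, -0.23],[-0.08, 0.11, 0.05]] + [[0.0, 0.0, -0.00], [0.00, 0.00, -0.00], [-0.00, -0.00, 0.00]]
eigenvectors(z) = [[-0.51, -0.65, -0.38], [-0.64, 0.75, -0.64], [-0.57, 0.12, 0.66]]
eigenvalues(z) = [2.32, -1.32, 0.0]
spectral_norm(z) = 2.53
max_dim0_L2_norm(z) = 1.96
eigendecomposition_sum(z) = [[0.72, 0.49, 0.89], [0.89, 0.60, 1.10], [0.81, 0.55, 0.99]] + [[-0.72, 0.51, 0.08],[0.83, -0.58, -0.09],[0.13, -0.09, -0.01]] + [[0.0, 0.0, -0.00],  [0.00, 0.00, -0.0],  [-0.0, -0.00, 0.0]]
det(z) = -0.00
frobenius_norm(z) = 2.82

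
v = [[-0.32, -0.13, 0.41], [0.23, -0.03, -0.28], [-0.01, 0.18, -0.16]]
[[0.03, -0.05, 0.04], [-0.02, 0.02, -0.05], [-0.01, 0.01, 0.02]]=v@[[-0.01, 0.12, -0.13], [-0.01, 0.09, 0.16], [0.07, 0.01, 0.04]]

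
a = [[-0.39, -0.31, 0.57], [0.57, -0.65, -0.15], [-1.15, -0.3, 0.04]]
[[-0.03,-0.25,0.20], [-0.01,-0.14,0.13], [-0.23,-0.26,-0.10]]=a @ [[0.17, 0.13, 0.14], [0.13, 0.36, -0.16], [0.14, -0.16, 0.36]]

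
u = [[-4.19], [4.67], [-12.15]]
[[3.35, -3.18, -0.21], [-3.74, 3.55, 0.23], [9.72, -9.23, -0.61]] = u@[[-0.80,0.76,0.05]]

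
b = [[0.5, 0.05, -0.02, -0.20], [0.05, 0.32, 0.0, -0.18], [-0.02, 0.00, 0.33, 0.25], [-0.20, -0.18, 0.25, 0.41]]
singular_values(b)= [0.8, 0.41, 0.32, 0.03]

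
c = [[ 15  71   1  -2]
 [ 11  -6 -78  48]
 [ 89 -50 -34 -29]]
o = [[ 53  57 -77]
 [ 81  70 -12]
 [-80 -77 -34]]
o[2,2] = -34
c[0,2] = 1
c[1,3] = 48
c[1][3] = 48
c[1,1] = -6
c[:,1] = [71, -6, -50]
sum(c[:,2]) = -111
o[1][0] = 81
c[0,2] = 1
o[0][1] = 57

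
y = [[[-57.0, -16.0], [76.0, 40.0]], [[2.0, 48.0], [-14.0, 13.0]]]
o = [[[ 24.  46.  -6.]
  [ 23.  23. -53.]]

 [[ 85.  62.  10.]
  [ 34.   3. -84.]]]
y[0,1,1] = 40.0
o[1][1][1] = 3.0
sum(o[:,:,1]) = 134.0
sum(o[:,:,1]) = 134.0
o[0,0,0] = 24.0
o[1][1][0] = 34.0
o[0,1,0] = 23.0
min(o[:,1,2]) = -84.0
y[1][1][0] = -14.0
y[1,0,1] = 48.0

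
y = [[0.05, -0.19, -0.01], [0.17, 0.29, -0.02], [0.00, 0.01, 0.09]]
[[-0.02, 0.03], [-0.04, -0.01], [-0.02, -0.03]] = y @ [[-0.34, 0.13],[0.03, -0.13],[-0.26, -0.37]]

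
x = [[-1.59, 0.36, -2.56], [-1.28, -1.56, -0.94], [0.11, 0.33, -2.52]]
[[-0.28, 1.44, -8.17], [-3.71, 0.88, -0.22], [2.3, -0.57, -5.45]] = x@[[1.56, -1.18, 1.52],  [1.49, 0.28, -2.27],  [-0.65, 0.21, 1.93]]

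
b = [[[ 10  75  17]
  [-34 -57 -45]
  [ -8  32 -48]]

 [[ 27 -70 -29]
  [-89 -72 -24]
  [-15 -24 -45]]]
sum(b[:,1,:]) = -321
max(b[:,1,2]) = -24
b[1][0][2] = -29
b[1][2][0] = -15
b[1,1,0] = -89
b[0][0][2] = 17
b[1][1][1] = -72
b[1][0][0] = 27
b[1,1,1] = -72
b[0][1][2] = -45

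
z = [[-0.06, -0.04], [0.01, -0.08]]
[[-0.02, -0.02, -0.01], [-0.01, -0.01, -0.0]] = z @ [[0.19, 0.24, 0.09], [0.15, 0.18, 0.07]]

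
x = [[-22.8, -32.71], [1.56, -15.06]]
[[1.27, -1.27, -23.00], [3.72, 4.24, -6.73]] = x @[[0.26,0.40,0.32], [-0.22,-0.24,0.48]]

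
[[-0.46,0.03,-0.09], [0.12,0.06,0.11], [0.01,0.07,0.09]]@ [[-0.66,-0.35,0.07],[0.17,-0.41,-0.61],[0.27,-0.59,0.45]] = [[0.28, 0.20, -0.09],[-0.04, -0.13, 0.02],[0.03, -0.09, -0.00]]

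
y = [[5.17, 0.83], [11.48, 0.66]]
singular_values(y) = [12.63, 0.48]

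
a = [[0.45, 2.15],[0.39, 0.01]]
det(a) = -0.83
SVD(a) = [[-1.0, -0.04], [-0.04, 1.0]] @ diag([2.1984746051286423, 0.3793539384327794]) @ [[-0.21, -0.98], [0.98, -0.21]]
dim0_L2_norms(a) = [0.6, 2.15]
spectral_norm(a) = 2.20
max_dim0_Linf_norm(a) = 2.15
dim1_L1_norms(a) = [2.6, 0.4]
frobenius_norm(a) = 2.23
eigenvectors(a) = [[0.95, -0.88], [0.32, 0.48]]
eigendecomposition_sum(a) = [[0.72,  1.34], [0.24,  0.45]] + [[-0.27, 0.81], [0.15, -0.44]]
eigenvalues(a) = [1.17, -0.71]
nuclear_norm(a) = 2.58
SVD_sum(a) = [[0.47,  2.15],[0.02,  0.09]] + [[-0.02, 0.0], [0.37, -0.08]]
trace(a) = 0.46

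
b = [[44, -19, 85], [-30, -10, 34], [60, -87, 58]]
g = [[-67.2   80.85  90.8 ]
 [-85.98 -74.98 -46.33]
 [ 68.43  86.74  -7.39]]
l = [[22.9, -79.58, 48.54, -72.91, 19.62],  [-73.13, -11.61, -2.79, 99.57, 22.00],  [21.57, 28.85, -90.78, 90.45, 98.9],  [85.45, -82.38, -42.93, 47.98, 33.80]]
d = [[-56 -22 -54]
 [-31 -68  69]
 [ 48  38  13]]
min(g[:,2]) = -46.33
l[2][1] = 28.85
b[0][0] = 44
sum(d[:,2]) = 28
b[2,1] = -87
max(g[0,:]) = 90.8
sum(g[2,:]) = 147.78000000000003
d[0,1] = -22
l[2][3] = 90.45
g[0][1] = 80.85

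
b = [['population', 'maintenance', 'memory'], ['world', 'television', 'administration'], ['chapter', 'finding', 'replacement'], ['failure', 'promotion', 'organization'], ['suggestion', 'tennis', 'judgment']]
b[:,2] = ['memory', 'administration', 'replacement', 'organization', 'judgment']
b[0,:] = ['population', 'maintenance', 'memory']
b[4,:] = ['suggestion', 'tennis', 'judgment']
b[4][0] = 'suggestion'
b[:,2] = ['memory', 'administration', 'replacement', 'organization', 'judgment']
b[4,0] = 'suggestion'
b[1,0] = 'world'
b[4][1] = 'tennis'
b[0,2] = 'memory'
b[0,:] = ['population', 'maintenance', 'memory']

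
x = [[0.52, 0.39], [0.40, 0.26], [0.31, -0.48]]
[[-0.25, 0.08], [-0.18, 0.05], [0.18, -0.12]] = x @ [[-0.14, -0.03],[-0.46, 0.24]]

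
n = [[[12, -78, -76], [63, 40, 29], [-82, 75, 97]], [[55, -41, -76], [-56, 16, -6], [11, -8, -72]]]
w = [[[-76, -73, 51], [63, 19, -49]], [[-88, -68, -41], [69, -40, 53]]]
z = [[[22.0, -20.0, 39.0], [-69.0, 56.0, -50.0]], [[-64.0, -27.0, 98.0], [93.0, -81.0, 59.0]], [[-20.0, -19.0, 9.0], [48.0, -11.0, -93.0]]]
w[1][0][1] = -68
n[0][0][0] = 12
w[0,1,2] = -49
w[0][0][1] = -73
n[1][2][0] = 11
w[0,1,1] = 19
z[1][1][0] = 93.0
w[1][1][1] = -40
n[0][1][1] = 40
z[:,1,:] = [[-69.0, 56.0, -50.0], [93.0, -81.0, 59.0], [48.0, -11.0, -93.0]]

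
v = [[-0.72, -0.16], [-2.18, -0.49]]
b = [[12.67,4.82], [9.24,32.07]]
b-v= [[13.39, 4.98], [11.42, 32.56]]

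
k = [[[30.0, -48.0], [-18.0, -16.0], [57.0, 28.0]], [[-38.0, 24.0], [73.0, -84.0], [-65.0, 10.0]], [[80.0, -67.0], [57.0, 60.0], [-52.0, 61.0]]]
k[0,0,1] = -48.0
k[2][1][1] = 60.0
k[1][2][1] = 10.0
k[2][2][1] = 61.0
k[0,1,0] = -18.0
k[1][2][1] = 10.0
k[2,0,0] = 80.0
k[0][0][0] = 30.0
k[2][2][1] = 61.0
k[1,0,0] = -38.0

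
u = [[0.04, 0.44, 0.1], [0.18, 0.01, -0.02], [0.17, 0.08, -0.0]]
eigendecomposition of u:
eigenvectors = [[-0.77, -0.79, 0.12],  [-0.4, 0.51, -0.23],  [-0.49, 0.33, 0.97]]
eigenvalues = [0.33, -0.28, 0.0]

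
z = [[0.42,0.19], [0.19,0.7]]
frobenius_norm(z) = 0.86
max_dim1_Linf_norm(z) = 0.7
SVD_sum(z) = [[0.16,0.32],[0.32,0.63]] + [[0.26, -0.13], [-0.13, 0.07]]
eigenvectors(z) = [[-0.89, -0.45], [0.45, -0.89]]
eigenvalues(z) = [0.32, 0.8]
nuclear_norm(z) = 1.12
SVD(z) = [[0.45, 0.89], [0.89, -0.45]] @ diag([0.7960084744241189, 0.32399152557588107]) @ [[0.45, 0.89], [0.89, -0.45]]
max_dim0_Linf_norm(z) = 0.7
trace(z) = 1.12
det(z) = 0.26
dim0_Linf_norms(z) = [0.42, 0.7]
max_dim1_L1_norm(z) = 0.89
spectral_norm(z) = 0.80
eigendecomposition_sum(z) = [[0.26,  -0.13], [-0.13,  0.07]] + [[0.16, 0.32],[0.32, 0.63]]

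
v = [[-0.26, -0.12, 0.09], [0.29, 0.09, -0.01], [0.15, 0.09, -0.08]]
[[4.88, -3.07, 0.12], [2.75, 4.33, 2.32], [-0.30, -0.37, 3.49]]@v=[[-2.14, -0.85, 0.46],  [0.89, 0.27, 0.02],  [0.49, 0.32, -0.30]]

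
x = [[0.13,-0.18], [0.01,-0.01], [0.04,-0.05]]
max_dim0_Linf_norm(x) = 0.18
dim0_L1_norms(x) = [0.18, 0.24]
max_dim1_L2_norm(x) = 0.22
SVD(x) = [[-0.96, 0.26], [-0.06, -0.59], [-0.28, -0.77]] @ diag([0.23148650891133832, 0.0037411484922265353]) @ [[-0.59, 0.81], [-0.81, -0.59]]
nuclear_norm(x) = 0.24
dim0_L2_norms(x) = [0.14, 0.19]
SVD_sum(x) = [[0.13, -0.18], [0.01, -0.01], [0.04, -0.05]] + [[-0.0, -0.00], [0.0, 0.0], [0.00, 0.0]]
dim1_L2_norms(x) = [0.22, 0.01, 0.06]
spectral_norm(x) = 0.23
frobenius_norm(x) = 0.23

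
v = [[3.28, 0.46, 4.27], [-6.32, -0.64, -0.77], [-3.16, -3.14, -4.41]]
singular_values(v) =[9.5, 4.03, 1.72]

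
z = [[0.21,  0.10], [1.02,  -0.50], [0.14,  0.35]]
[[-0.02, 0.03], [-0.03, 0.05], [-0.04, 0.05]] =z @ [[-0.07, 0.1], [-0.09, 0.11]]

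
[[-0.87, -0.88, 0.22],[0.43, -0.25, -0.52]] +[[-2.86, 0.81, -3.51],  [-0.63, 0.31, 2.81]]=[[-3.73, -0.07, -3.29], [-0.20, 0.06, 2.29]]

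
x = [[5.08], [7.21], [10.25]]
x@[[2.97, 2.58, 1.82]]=[[15.09, 13.11, 9.25], [21.41, 18.6, 13.12], [30.44, 26.44, 18.66]]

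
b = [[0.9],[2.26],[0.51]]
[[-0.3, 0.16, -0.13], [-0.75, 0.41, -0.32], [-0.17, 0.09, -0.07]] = b@[[-0.33, 0.18, -0.14]]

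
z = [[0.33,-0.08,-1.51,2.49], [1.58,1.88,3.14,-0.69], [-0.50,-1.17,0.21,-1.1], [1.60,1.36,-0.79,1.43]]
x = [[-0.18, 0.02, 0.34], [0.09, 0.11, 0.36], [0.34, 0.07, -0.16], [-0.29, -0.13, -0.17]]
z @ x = [[-1.3,-0.43,-0.1], [1.15,0.55,0.83], [0.38,0.02,-0.44], [-0.85,-0.06,0.92]]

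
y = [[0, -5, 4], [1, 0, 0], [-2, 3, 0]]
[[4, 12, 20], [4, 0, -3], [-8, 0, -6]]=y @ [[4, 0, -3], [0, 0, -4], [1, 3, 0]]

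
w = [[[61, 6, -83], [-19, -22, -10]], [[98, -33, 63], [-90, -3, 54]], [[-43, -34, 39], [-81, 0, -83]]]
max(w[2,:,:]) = 39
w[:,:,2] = [[-83, -10], [63, 54], [39, -83]]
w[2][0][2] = 39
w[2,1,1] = 0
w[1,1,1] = -3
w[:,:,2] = [[-83, -10], [63, 54], [39, -83]]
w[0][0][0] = 61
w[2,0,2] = 39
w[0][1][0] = -19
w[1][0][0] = 98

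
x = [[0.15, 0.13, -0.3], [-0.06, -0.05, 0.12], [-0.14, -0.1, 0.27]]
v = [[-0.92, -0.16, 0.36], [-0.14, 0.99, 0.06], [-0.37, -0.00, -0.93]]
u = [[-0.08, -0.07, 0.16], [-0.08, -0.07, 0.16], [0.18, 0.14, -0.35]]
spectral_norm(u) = 0.50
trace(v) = -0.86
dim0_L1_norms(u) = [0.34, 0.28, 0.67]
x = v @ u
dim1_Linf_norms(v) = [0.92, 0.99, 0.93]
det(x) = -0.00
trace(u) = -0.50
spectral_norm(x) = 0.50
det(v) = 1.00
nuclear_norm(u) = 0.51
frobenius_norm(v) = 1.73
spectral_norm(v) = 1.01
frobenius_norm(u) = 0.50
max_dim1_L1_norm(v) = 1.44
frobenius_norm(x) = 0.50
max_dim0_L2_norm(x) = 0.42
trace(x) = 0.37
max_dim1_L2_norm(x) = 0.36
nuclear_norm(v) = 3.00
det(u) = -0.00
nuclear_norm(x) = 0.52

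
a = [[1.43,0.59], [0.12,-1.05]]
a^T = [[1.43, 0.12], [0.59, -1.05]]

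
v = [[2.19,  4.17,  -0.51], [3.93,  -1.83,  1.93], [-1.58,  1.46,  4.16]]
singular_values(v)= [4.82, 4.74, 4.6]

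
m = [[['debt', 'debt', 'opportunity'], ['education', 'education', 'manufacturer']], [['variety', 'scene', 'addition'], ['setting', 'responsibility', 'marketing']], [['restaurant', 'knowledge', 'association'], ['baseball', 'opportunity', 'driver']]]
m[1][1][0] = 'setting'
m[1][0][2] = 'addition'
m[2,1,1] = 'opportunity'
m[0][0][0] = 'debt'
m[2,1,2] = 'driver'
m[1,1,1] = 'responsibility'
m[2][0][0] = 'restaurant'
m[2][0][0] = 'restaurant'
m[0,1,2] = 'manufacturer'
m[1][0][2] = 'addition'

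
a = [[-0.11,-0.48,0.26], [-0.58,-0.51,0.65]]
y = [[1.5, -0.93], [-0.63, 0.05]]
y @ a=[[0.37, -0.25, -0.21], [0.04, 0.28, -0.13]]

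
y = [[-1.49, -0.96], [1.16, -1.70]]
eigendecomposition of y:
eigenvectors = [[0.07+0.67j, (0.07-0.67j)], [(0.74+0j), 0.74-0.00j]]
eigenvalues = [(-1.6+1.05j), (-1.6-1.05j)]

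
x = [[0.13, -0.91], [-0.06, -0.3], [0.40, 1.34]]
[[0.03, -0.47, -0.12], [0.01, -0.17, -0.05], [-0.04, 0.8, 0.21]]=x @ [[-0.01, 0.19, 0.05], [-0.03, 0.54, 0.14]]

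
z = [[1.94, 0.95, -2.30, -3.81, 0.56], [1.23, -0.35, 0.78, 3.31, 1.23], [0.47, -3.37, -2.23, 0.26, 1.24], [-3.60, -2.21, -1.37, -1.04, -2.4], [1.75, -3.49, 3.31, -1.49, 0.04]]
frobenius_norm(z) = 10.61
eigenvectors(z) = [[(0.63+0j), (0.37-0.27j), (0.37+0.27j), -0.48+0.00j, (-0.37+0j)],[-0.07+0.00j, (-0.43+0.19j), (-0.43-0.19j), -0.07+0.00j, (0.05+0j)],[(0.13+0j), -0.26-0.32j, -0.26+0.32j, 0.30+0.00j, (-0.53+0j)],[(-0.57+0j), (0.15-0.38j), 0.15+0.38j, -0.21+0.00j, -0.06+0.00j],[(0.51+0j), -0.48+0.00j, -0.48-0.00j, 0.79+0.00j, (0.75+0j)]]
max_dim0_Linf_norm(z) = 3.81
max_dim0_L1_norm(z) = 10.37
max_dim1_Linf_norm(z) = 3.81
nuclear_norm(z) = 21.38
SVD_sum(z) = [[-1.12, -0.08, -1.65, -1.87, -0.84],[1.35, 0.10, 1.98, 2.26, 1.01],[-0.26, -0.02, -0.38, -0.43, -0.19],[-1.43, -0.1, -2.1, -2.39, -1.07],[0.60, 0.04, 0.88, 1.00, 0.45]] + [[0.26,1.60,-0.46,0.08,0.23], [-0.01,-0.04,0.01,-0.00,-0.01], [-0.35,-2.18,0.63,-0.11,-0.31], [-0.39,-2.46,0.71,-0.12,-0.35], [-0.6,-3.74,1.07,-0.18,-0.53]] + [[2.62, -0.37, 0.28, -2.27, 1.04], [-0.52, 0.07, -0.06, 0.45, -0.21], [0.51, -0.07, 0.05, -0.44, 0.20], [-1.80, 0.26, -0.19, 1.56, -0.72], [2.01, -0.29, 0.22, -1.75, 0.8]] + [[0.11, -0.19, -0.44, 0.22, 0.25], [0.27, -0.48, -1.11, 0.55, 0.63], [0.63, -1.1, -2.55, 1.26, 1.46], [-0.06, 0.11, 0.24, -0.12, -0.14], [-0.28, 0.5, 1.15, -0.57, -0.65]] + [[0.08, -0.01, -0.03, 0.03, -0.12], [0.13, -0.01, -0.05, 0.06, -0.20], [-0.06, 0.0, 0.02, -0.02, 0.09], [0.08, -0.01, -0.03, 0.03, -0.12], [0.01, -0.0, -0.01, 0.01, -0.02]]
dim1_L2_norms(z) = [4.98, 3.84, 4.26, 5.15, 5.33]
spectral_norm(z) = 6.01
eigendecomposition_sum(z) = [[(2.71+0j), 0.37-0.00j, (0.06+0j), -1.74-0.00j, 1.20-0.00j],[(-0.28+0j), (-0.04+0j), -0.01-0.00j, (0.18+0j), -0.12+0.00j],[(0.58+0j), 0.08-0.00j, 0.01+0.00j, -0.37-0.00j, 0.26-0.00j],[(-2.42+0j), (-0.33+0j), -0.05-0.00j, 1.56+0.00j, (-1.08+0j)],[(2.18+0j), 0.29-0.00j, 0.05+0.00j, -1.40-0.00j, 0.97-0.00j]] + [[(-0.79-0.25j), -0.21-1.95j, -0.40-0.38j, -1.66-0.41j, -0.79-0.29j], [0.75+0.42j, (-0.18+2.03j), 0.33+0.47j, (1.61+0.76j), 0.75+0.46j], [-0.18+0.72j, (-1.73+0.3j), (-0.32+0.38j), (-0.27+1.51j), (-0.22+0.73j)], [-0.72+0.20j, -1.12-1.36j, -0.48-0.09j, (-1.45+0.51j), (-0.74+0.17j)], [0.52+0.69j, (-1+1.79j), (0.11+0.56j), 1.17+1.35j, (0.5+0.73j)]] + [[(-0.79+0.25j),-0.21+1.95j,-0.40+0.38j,-1.66+0.41j,(-0.79+0.29j)], [(0.75-0.42j),-0.18-2.03j,0.33-0.47j,(1.61-0.76j),(0.75-0.46j)], [(-0.18-0.72j),(-1.73-0.3j),-0.32-0.38j,(-0.27-1.51j),(-0.22-0.73j)], [-0.72-0.20j,(-1.12+1.36j),-0.48+0.09j,-1.45-0.51j,(-0.74-0.17j)], [(0.52-0.69j),-1.00-1.79j,(0.11-0.56j),1.17-1.35j,0.50-0.73j]] + [[0.44-0.00j, (0.7-0j), -0.31+0.00j, (0.31-0j), (-0.03-0j)],[0.06-0.00j, 0.10-0.00j, (-0.04+0j), (0.04-0j), -0.00-0.00j],[(-0.27+0j), (-0.43+0j), (0.19-0j), -0.19+0.00j, 0.02+0.00j],[(0.19-0j), 0.30-0.00j, (-0.14+0j), (0.13-0j), -0.01-0.00j],[-0.72+0.00j, -1.15+0.00j, 0.51-0.00j, -0.51+0.00j, 0.05+0.00j]] + [[(0.37-0j), 0.31-0.00j, (-1.25-0j), (0.95-0j), 0.97-0.00j],[-0.05+0.00j, (-0.04+0j), (0.18+0j), -0.14+0.00j, -0.14+0.00j],[0.53-0.00j, 0.45-0.00j, (-1.8-0j), (1.36-0j), (1.4-0j)],[(0.06-0j), (0.05-0j), (-0.21-0j), (0.16-0j), 0.17-0.00j],[(-0.74+0j), -0.64+0.00j, 2.54+0.00j, (-1.92+0j), -1.97+0.00j]]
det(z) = -258.52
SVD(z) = [[-0.48, -0.31, -0.68, 0.15, 0.44], [0.57, 0.01, 0.14, 0.36, 0.72], [-0.11, 0.42, -0.13, 0.84, -0.31], [-0.61, 0.47, 0.47, -0.08, 0.43], [0.25, 0.71, -0.53, -0.38, 0.08]] @ diag([6.014398050704846, 5.563645455378832, 5.335348563162688, 4.113453395602949, 0.3520258602440896]) @ [[0.39, 0.03, 0.57, 0.65, 0.29], [-0.15, -0.94, 0.27, -0.05, -0.13], [-0.72, 0.1, -0.08, 0.62, -0.29], [0.18, -0.32, -0.74, 0.37, 0.42], [0.52, -0.04, -0.2, 0.22, -0.80]]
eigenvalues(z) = [(5.21+0j), (-2.24+3.4j), (-2.24-3.4j), (0.91+0j), (-3.29+0j)]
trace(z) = -1.64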